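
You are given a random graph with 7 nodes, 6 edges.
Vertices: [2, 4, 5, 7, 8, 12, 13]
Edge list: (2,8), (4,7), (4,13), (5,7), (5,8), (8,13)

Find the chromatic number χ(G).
Clique number ω(G) = 2 (lower bound: χ ≥ ω).
Odd cycle [4, 7, 5, 8, 13] needs 3 colors (χ ≥ 3).
The coloring below uses 3 colors, so χ(G) = 3.
A valid 3-coloring: color 1: [7, 8, 12]; color 2: [2, 5, 13]; color 3: [4].

χ(G) = 3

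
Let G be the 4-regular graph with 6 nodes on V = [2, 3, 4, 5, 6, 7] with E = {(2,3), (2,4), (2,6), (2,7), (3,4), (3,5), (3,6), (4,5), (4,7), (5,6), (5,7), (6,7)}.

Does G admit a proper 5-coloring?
A valid 5-coloring: color 1: [2, 5]; color 2: [3, 7]; color 3: [4, 6].
(χ(G) = 3 ≤ 5.)

Yes, G is 5-colorable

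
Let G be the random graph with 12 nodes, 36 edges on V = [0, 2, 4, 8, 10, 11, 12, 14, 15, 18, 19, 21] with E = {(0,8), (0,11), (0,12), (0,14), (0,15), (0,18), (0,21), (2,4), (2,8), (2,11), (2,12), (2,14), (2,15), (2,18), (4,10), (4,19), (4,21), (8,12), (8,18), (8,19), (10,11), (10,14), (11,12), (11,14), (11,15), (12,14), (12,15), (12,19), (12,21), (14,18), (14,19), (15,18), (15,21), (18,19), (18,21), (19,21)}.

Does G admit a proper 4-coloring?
Yes, G is 4-colorable

A valid 4-coloring: color 1: [4, 12, 18]; color 2: [0, 2, 10, 19]; color 3: [8, 14, 15]; color 4: [11, 21].
(χ(G) = 4 ≤ 4.)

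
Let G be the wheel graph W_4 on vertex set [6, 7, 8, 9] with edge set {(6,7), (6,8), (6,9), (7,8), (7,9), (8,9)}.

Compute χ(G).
Clique number ω(G) = 4 (lower bound: χ ≥ ω).
The clique on [6, 7, 8, 9] has size 4, forcing χ ≥ 4, and the coloring below uses 4 colors, so χ(G) = 4.
A valid 4-coloring: color 1: [7]; color 2: [9]; color 3: [8]; color 4: [6].

χ(G) = 4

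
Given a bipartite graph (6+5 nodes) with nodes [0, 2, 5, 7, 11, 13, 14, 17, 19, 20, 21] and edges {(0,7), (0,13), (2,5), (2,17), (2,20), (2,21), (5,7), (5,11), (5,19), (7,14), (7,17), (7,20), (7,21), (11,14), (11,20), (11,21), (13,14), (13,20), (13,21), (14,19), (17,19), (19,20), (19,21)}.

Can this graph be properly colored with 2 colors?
A valid 2-coloring: color 1: [2, 7, 11, 13, 19]; color 2: [0, 5, 14, 17, 20, 21].
(χ(G) = 2 ≤ 2.)

Yes, G is 2-colorable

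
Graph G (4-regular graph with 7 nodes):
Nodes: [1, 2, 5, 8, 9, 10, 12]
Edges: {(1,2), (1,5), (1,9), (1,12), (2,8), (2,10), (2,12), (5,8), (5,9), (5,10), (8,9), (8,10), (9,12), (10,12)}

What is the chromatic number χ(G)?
χ(G) = 4

Clique number ω(G) = 3 (lower bound: χ ≥ ω).
Suppose a proper 3-coloring c exists. The clique [1, 2, 12] takes 3 distinct colors; by symmetry let c(1) = 1, c(2) = 2, c(12) = 3.
- Vertex 9: neighbors [1, 12] already have colors [1, 3] ⇒ c(9) = 2.
- Vertex 5: neighbors [1, 9] already have colors [1, 2] ⇒ c(5) = 3.
- Vertex 8: neighbors [2, 5] already have colors [2, 3] ⇒ c(8) = 1.
- Vertex 10: neighbors [8, 2, 5] already have colors [1, 2, 3] — all 3 colors blocked. Contradiction.
The forced assignments end in a contradiction, so G has no proper 3-coloring (χ ≥ 4).
The coloring below uses 4 colors, so χ(G) = 4.
A valid 4-coloring: color 1: [1, 8]; color 2: [9, 10]; color 3: [2, 5]; color 4: [12].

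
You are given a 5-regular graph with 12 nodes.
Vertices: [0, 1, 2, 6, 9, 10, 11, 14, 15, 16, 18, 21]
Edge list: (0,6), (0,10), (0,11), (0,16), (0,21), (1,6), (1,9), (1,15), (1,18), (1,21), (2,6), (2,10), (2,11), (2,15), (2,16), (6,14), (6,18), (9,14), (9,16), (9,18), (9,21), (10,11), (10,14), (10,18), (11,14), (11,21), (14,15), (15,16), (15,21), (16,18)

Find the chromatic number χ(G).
χ(G) = 4

Clique number ω(G) = 3 (lower bound: χ ≥ ω).
Suppose a proper 3-coloring c exists. The clique [0, 10, 11] takes 3 distinct colors; by symmetry let c(0) = 1, c(10) = 2, c(11) = 3.
- Vertex 2: neighbors [10, 11] already have colors [2, 3] ⇒ c(2) = 1.
- Vertex 14: neighbors [10, 11] already have colors [2, 3] ⇒ c(14) = 1.
- Vertex 21: neighbors [0, 11] already have colors [1, 3] ⇒ c(21) = 2.
- Vertex 9: neighbors [14, 21] already have colors [1, 2] ⇒ c(9) = 3.
- Vertex 1: neighbors [21, 9] already have colors [2, 3] ⇒ c(1) = 1.
- Vertex 18: neighbors [1, 10, 9] already have colors [1, 2, 3] — all 3 colors blocked. Contradiction.
The forced assignments end in a contradiction, so G has no proper 3-coloring (χ ≥ 4).
The coloring below uses 4 colors, so χ(G) = 4.
A valid 4-coloring: color 1: [6, 9, 11, 15]; color 2: [2, 14, 18, 21]; color 3: [0, 1]; color 4: [10, 16].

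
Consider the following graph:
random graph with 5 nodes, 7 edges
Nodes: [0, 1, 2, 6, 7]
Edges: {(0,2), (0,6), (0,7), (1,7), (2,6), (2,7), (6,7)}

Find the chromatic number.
χ(G) = 4

Clique number ω(G) = 4 (lower bound: χ ≥ ω).
The clique on [0, 2, 6, 7] has size 4, forcing χ ≥ 4, and the coloring below uses 4 colors, so χ(G) = 4.
A valid 4-coloring: color 1: [7]; color 2: [0, 1]; color 3: [6]; color 4: [2].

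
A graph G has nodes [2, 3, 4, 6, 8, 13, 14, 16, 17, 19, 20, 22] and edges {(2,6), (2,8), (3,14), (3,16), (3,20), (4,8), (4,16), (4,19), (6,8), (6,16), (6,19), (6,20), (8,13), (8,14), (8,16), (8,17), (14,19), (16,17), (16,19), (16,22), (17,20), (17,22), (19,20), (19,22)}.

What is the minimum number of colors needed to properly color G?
χ(G) = 4

Clique number ω(G) = 3 (lower bound: χ ≥ ω).
Odd cycle [19, 22, 17, 8, 4] needs 3 colors (χ ≥ 3).
Vertex 16 is adjacent to every vertex of [4, 8, 17, 19, 22], which already need 3 colors among themselves, so 16 needs a new color (χ ≥ 4).
The coloring below uses 4 colors, so χ(G) = 4.
A valid 4-coloring: color 1: [3, 8, 19]; color 2: [2, 13, 14, 16, 20]; color 3: [4, 6, 22]; color 4: [17].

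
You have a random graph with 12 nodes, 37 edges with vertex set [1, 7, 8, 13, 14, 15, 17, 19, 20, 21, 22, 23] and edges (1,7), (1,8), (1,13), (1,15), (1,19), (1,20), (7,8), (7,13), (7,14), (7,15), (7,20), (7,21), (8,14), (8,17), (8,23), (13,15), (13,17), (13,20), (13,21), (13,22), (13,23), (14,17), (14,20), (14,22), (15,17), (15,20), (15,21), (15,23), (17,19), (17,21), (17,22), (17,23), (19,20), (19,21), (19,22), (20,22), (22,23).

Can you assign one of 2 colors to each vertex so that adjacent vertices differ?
The clique on vertices [1, 7, 13, 15, 20] has size 5 > 2, so it alone needs 5 colors.

No, G is not 2-colorable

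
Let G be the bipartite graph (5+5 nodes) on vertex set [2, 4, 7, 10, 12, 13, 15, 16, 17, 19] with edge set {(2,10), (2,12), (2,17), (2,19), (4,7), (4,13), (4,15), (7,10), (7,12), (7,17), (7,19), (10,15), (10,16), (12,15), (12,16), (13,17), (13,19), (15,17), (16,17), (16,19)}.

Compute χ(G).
χ(G) = 2

Clique number ω(G) = 2 (lower bound: χ ≥ ω).
The graph is bipartite (no odd cycle), so 2 colors suffice: χ(G) = 2.
A valid 2-coloring: color 1: [4, 10, 12, 17, 19]; color 2: [2, 7, 13, 15, 16].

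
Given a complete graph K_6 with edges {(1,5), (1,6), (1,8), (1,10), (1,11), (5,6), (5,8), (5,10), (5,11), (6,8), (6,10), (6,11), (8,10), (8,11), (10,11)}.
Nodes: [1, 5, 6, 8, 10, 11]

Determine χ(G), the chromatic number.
Clique number ω(G) = 6 (lower bound: χ ≥ ω).
The clique on [1, 5, 6, 8, 10, 11] has size 6, forcing χ ≥ 6, and the coloring below uses 6 colors, so χ(G) = 6.
A valid 6-coloring: color 1: [8]; color 2: [5]; color 3: [10]; color 4: [1]; color 5: [6]; color 6: [11].

χ(G) = 6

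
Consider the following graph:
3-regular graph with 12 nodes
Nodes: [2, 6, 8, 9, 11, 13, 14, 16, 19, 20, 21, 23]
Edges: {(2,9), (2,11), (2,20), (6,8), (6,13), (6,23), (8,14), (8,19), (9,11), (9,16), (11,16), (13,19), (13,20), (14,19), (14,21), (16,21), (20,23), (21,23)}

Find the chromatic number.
χ(G) = 3

Clique number ω(G) = 3 (lower bound: χ ≥ ω).
The clique on [2, 9, 11] has size 3, forcing χ ≥ 3, and the coloring below uses 3 colors, so χ(G) = 3.
A valid 3-coloring: color 1: [2, 8, 13, 16, 23]; color 2: [6, 11, 14, 20]; color 3: [9, 19, 21].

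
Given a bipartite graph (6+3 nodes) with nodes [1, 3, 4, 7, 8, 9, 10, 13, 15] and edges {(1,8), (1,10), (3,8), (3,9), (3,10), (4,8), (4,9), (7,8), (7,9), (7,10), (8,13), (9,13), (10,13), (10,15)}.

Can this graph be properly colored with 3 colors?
Yes, G is 3-colorable

A valid 3-coloring: color 1: [8, 9, 10]; color 2: [1, 3, 4, 7, 13, 15].
(χ(G) = 2 ≤ 3.)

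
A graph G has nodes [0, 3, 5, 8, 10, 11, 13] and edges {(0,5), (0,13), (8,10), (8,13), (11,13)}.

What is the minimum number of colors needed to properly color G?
Clique number ω(G) = 2 (lower bound: χ ≥ ω).
The graph is bipartite (no odd cycle), so 2 colors suffice: χ(G) = 2.
A valid 2-coloring: color 1: [3, 5, 10, 13]; color 2: [0, 8, 11].

χ(G) = 2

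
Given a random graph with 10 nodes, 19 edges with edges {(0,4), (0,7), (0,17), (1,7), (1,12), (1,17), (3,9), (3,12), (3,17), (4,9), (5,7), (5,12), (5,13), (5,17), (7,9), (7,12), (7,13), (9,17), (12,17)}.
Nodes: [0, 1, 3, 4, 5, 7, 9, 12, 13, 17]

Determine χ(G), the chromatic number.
χ(G) = 3

Clique number ω(G) = 3 (lower bound: χ ≥ ω).
The clique on [3, 9, 17] has size 3, forcing χ ≥ 3, and the coloring below uses 3 colors, so χ(G) = 3.
A valid 3-coloring: color 1: [4, 7, 17]; color 2: [0, 9, 12, 13]; color 3: [1, 3, 5].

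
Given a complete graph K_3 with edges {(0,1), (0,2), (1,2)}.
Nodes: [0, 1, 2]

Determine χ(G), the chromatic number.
χ(G) = 3

Clique number ω(G) = 3 (lower bound: χ ≥ ω).
The clique on [0, 1, 2] has size 3, forcing χ ≥ 3, and the coloring below uses 3 colors, so χ(G) = 3.
A valid 3-coloring: color 1: [1]; color 2: [2]; color 3: [0].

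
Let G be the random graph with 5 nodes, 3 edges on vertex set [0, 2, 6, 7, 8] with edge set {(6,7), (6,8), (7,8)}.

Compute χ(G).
χ(G) = 3

Clique number ω(G) = 3 (lower bound: χ ≥ ω).
The clique on [6, 7, 8] has size 3, forcing χ ≥ 3, and the coloring below uses 3 colors, so χ(G) = 3.
A valid 3-coloring: color 1: [0, 2, 8]; color 2: [7]; color 3: [6].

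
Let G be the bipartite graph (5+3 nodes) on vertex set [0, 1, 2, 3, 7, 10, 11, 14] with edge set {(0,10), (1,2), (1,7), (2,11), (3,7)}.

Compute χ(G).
χ(G) = 2

Clique number ω(G) = 2 (lower bound: χ ≥ ω).
The graph is bipartite (no odd cycle), so 2 colors suffice: χ(G) = 2.
A valid 2-coloring: color 1: [0, 1, 3, 11, 14]; color 2: [2, 7, 10].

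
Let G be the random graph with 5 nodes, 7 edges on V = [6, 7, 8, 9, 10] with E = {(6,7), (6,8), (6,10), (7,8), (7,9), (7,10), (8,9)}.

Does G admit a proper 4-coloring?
Yes, G is 4-colorable

A valid 4-coloring: color 1: [7]; color 2: [8, 10]; color 3: [6, 9].
(χ(G) = 3 ≤ 4.)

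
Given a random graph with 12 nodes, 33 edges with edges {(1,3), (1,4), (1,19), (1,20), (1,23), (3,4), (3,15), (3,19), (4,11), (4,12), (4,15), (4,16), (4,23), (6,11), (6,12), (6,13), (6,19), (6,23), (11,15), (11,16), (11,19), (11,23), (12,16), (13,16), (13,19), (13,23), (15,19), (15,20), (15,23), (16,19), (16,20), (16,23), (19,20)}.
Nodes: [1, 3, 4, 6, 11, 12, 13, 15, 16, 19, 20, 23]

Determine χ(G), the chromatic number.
Clique number ω(G) = 4 (lower bound: χ ≥ ω).
The clique on [4, 11, 16, 23] has size 4, forcing χ ≥ 4, and the coloring below uses 4 colors, so χ(G) = 4.
A valid 4-coloring: color 1: [12, 19, 23]; color 2: [1, 6, 15, 16]; color 3: [3, 11, 13, 20]; color 4: [4].

χ(G) = 4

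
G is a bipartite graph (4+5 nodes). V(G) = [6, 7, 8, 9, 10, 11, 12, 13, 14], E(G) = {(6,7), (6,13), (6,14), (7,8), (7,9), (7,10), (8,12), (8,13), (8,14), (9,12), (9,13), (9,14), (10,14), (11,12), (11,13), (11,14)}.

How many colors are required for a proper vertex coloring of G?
χ(G) = 2

Clique number ω(G) = 2 (lower bound: χ ≥ ω).
The graph is bipartite (no odd cycle), so 2 colors suffice: χ(G) = 2.
A valid 2-coloring: color 1: [7, 12, 13, 14]; color 2: [6, 8, 9, 10, 11].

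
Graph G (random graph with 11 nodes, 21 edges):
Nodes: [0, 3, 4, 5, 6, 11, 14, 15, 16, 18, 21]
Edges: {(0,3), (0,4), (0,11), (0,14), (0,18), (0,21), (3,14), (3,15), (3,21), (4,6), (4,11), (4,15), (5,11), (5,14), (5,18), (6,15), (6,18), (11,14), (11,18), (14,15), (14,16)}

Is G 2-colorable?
The clique on vertices [0, 11, 18] has size 3 > 2, so it alone needs 3 colors.

No, G is not 2-colorable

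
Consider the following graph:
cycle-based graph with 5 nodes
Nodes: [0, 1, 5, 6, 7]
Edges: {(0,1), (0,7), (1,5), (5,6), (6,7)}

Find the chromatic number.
Clique number ω(G) = 2 (lower bound: χ ≥ ω).
Odd cycle [7, 6, 5, 1, 0] needs 3 colors (χ ≥ 3).
The coloring below uses 3 colors, so χ(G) = 3.
A valid 3-coloring: color 1: [1, 7]; color 2: [0, 6]; color 3: [5].

χ(G) = 3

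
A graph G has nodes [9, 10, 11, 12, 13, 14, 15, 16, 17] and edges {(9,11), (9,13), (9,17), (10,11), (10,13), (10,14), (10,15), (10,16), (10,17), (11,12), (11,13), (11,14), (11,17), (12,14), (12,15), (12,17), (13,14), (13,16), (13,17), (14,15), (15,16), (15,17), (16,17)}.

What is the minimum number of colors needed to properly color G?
Clique number ω(G) = 4 (lower bound: χ ≥ ω).
The clique on [9, 11, 13, 17] has size 4, forcing χ ≥ 4, and the coloring below uses 4 colors, so χ(G) = 4.
A valid 4-coloring: color 1: [14, 17]; color 2: [13, 15]; color 3: [11, 16]; color 4: [9, 10, 12].

χ(G) = 4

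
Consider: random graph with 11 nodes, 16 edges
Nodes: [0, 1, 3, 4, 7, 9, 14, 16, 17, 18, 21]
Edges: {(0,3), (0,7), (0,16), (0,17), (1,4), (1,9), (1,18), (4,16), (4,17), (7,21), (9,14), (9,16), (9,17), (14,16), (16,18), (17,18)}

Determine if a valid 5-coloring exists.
A valid 5-coloring: color 1: [1, 3, 7, 16, 17]; color 2: [0, 4, 9, 18, 21]; color 3: [14].
(χ(G) = 3 ≤ 5.)

Yes, G is 5-colorable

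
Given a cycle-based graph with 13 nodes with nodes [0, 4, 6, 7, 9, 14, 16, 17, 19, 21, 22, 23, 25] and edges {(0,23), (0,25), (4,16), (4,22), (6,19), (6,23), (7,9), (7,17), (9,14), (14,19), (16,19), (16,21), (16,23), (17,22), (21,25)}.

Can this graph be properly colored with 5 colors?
A valid 5-coloring: color 1: [6, 7, 14, 16, 22, 25]; color 2: [4, 9, 17, 19, 21, 23]; color 3: [0].
(χ(G) = 3 ≤ 5.)

Yes, G is 5-colorable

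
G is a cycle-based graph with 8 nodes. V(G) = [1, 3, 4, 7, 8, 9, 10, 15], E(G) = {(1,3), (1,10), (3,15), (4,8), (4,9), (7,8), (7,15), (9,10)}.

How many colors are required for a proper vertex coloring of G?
χ(G) = 2

Clique number ω(G) = 2 (lower bound: χ ≥ ω).
The graph is bipartite (no odd cycle), so 2 colors suffice: χ(G) = 2.
A valid 2-coloring: color 1: [1, 8, 9, 15]; color 2: [3, 4, 7, 10].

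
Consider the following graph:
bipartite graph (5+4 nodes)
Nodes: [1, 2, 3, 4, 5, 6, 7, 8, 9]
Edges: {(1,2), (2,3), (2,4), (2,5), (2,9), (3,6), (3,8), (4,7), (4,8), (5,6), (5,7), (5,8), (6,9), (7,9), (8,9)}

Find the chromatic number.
χ(G) = 2

Clique number ω(G) = 2 (lower bound: χ ≥ ω).
The graph is bipartite (no odd cycle), so 2 colors suffice: χ(G) = 2.
A valid 2-coloring: color 1: [2, 6, 7, 8]; color 2: [1, 3, 4, 5, 9].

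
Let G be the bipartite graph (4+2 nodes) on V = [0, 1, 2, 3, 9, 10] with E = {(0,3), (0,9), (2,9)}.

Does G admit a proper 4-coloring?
A valid 4-coloring: color 1: [0, 1, 2, 10]; color 2: [3, 9].
(χ(G) = 2 ≤ 4.)

Yes, G is 4-colorable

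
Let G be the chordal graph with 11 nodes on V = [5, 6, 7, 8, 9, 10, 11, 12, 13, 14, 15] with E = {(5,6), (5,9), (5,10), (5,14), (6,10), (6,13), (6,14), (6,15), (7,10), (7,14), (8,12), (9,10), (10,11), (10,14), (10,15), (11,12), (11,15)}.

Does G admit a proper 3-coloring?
The clique on vertices [5, 6, 10, 14] has size 4 > 3, so it alone needs 4 colors.

No, G is not 3-colorable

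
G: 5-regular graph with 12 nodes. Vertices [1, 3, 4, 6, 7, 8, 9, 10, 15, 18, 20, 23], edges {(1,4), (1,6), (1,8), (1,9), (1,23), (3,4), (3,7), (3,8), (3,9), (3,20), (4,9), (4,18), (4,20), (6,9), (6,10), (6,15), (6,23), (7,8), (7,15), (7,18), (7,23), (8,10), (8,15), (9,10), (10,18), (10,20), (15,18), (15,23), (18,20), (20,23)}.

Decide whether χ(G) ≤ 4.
A valid 4-coloring: color 1: [1, 3, 10, 15]; color 2: [8, 9, 18, 23]; color 3: [6, 7, 20]; color 4: [4].
(χ(G) = 4 ≤ 4.)

Yes, G is 4-colorable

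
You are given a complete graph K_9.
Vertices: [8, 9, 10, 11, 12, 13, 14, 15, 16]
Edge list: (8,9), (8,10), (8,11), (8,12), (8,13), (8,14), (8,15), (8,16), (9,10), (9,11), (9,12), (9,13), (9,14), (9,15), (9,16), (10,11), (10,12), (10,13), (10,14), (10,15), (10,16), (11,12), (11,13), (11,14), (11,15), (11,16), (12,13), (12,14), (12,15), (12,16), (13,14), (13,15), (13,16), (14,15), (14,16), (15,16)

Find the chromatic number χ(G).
Clique number ω(G) = 9 (lower bound: χ ≥ ω).
The clique on [8, 9, 10, 11, 12, 13, 14, 15, 16] has size 9, forcing χ ≥ 9, and the coloring below uses 9 colors, so χ(G) = 9.
A valid 9-coloring: color 1: [13]; color 2: [14]; color 3: [8]; color 4: [15]; color 5: [11]; color 6: [9]; color 7: [16]; color 8: [12]; color 9: [10].

χ(G) = 9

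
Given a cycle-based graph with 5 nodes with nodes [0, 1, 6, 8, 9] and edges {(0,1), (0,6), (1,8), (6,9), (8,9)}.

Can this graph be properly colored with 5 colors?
Yes, G is 5-colorable

A valid 5-coloring: color 1: [0, 9]; color 2: [6, 8]; color 3: [1].
(χ(G) = 3 ≤ 5.)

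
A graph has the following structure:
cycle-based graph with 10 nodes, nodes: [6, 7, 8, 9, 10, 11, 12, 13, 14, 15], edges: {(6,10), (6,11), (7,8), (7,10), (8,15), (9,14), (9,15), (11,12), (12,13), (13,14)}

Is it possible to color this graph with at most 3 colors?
Yes, G is 3-colorable

A valid 3-coloring: color 1: [8, 9, 10, 11, 13]; color 2: [6, 7, 12, 14, 15].
(χ(G) = 2 ≤ 3.)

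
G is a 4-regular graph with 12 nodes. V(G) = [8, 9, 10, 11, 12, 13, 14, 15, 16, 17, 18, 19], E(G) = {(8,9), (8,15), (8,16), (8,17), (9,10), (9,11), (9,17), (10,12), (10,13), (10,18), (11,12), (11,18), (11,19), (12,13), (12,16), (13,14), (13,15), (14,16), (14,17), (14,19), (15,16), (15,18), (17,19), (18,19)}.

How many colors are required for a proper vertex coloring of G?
χ(G) = 3

Clique number ω(G) = 3 (lower bound: χ ≥ ω).
The clique on [8, 15, 16] has size 3, forcing χ ≥ 3, and the coloring below uses 3 colors, so χ(G) = 3.
A valid 3-coloring: color 1: [13, 16, 17, 18]; color 2: [8, 10, 11, 14]; color 3: [9, 12, 15, 19].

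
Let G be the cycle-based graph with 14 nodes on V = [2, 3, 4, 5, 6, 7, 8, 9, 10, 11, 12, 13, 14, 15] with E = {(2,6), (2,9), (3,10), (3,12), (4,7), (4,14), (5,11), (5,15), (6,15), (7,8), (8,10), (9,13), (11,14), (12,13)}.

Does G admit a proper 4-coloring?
Yes, G is 4-colorable

A valid 4-coloring: color 1: [2, 3, 4, 8, 11, 13, 15]; color 2: [5, 6, 7, 9, 10, 12, 14].
(χ(G) = 2 ≤ 4.)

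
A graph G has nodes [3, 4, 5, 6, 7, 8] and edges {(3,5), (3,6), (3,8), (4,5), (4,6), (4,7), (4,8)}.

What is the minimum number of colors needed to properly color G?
Clique number ω(G) = 2 (lower bound: χ ≥ ω).
The graph is bipartite (no odd cycle), so 2 colors suffice: χ(G) = 2.
A valid 2-coloring: color 1: [3, 4]; color 2: [5, 6, 7, 8].

χ(G) = 2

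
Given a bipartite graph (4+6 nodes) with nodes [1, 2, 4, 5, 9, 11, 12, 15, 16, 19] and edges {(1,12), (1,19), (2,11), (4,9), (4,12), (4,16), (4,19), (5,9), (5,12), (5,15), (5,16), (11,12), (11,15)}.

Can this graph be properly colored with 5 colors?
A valid 5-coloring: color 1: [1, 4, 5, 11]; color 2: [2, 9, 12, 15, 16, 19].
(χ(G) = 2 ≤ 5.)

Yes, G is 5-colorable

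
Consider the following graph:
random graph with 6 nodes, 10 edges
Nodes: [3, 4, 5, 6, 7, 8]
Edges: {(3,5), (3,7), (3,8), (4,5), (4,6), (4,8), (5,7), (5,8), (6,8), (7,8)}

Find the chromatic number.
χ(G) = 4

Clique number ω(G) = 4 (lower bound: χ ≥ ω).
The clique on [3, 5, 7, 8] has size 4, forcing χ ≥ 4, and the coloring below uses 4 colors, so χ(G) = 4.
A valid 4-coloring: color 1: [8]; color 2: [5, 6]; color 3: [3, 4]; color 4: [7].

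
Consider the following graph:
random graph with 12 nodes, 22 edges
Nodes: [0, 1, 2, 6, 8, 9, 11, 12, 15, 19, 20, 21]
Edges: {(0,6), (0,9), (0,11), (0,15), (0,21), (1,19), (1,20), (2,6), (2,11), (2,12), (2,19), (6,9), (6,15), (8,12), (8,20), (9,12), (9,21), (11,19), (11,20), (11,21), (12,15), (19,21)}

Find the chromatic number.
Clique number ω(G) = 3 (lower bound: χ ≥ ω).
Suppose a proper 3-coloring c exists. The clique [0, 6, 9] takes 3 distinct colors; by symmetry let c(0) = 1, c(6) = 2, c(9) = 3.
- Vertex 21: neighbors [0, 9] already have colors [1, 3] ⇒ c(21) = 2.
- Vertex 11: neighbors [0, 21] already have colors [1, 2] ⇒ c(11) = 3.
- Vertex 2: neighbors [6, 11] already have colors [2, 3] ⇒ c(2) = 1.
- Vertex 19: neighbors [2, 21, 11] already have colors [1, 2, 3] — all 3 colors blocked. Contradiction.
The forced assignments end in a contradiction, so G has no proper 3-coloring (χ ≥ 4).
The coloring below uses 4 colors, so χ(G) = 4.
A valid 4-coloring: color 1: [1, 8, 9, 11, 15]; color 2: [0, 12, 19, 20]; color 3: [2, 21]; color 4: [6].

χ(G) = 4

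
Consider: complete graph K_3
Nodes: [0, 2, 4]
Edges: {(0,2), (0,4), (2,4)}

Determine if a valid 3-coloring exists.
Yes, G is 3-colorable

A valid 3-coloring: color 1: [0]; color 2: [2]; color 3: [4].
(χ(G) = 3 ≤ 3.)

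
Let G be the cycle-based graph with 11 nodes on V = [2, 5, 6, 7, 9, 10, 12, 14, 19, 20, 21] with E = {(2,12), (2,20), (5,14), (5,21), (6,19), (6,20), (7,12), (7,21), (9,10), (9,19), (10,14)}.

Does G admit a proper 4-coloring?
A valid 4-coloring: color 1: [6, 9, 12, 14, 21]; color 2: [2, 5, 7, 10, 19]; color 3: [20].
(χ(G) = 3 ≤ 4.)

Yes, G is 4-colorable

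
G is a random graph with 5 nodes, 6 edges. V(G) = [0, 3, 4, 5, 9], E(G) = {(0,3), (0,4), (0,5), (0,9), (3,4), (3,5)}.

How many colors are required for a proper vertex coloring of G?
Clique number ω(G) = 3 (lower bound: χ ≥ ω).
The clique on [0, 3, 4] has size 3, forcing χ ≥ 3, and the coloring below uses 3 colors, so χ(G) = 3.
A valid 3-coloring: color 1: [0]; color 2: [3, 9]; color 3: [4, 5].

χ(G) = 3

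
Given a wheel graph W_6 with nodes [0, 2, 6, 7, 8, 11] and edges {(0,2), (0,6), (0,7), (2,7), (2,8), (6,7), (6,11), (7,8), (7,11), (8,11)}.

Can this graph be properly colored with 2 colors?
No, G is not 2-colorable

The clique on vertices [0, 2, 7] has size 3 > 2, so it alone needs 3 colors.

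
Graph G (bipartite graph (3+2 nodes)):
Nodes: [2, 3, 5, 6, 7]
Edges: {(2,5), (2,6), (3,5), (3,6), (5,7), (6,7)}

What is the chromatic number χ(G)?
χ(G) = 2

Clique number ω(G) = 2 (lower bound: χ ≥ ω).
The graph is bipartite (no odd cycle), so 2 colors suffice: χ(G) = 2.
A valid 2-coloring: color 1: [5, 6]; color 2: [2, 3, 7].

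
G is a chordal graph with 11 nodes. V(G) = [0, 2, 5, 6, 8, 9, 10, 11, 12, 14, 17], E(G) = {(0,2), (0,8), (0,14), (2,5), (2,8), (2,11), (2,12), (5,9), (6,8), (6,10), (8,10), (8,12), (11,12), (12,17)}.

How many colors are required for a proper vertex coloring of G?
Clique number ω(G) = 3 (lower bound: χ ≥ ω).
The clique on [0, 2, 8] has size 3, forcing χ ≥ 3, and the coloring below uses 3 colors, so χ(G) = 3.
A valid 3-coloring: color 1: [5, 8, 11, 14, 17]; color 2: [2, 9, 10]; color 3: [0, 6, 12].

χ(G) = 3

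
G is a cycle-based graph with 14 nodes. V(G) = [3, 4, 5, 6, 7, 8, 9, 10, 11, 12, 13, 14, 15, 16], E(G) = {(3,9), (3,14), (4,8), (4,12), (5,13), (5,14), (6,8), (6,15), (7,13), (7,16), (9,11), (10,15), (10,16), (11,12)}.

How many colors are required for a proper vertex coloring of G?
Clique number ω(G) = 2 (lower bound: χ ≥ ω).
The graph is bipartite (no odd cycle), so 2 colors suffice: χ(G) = 2.
A valid 2-coloring: color 1: [3, 4, 5, 6, 7, 10, 11]; color 2: [8, 9, 12, 13, 14, 15, 16].

χ(G) = 2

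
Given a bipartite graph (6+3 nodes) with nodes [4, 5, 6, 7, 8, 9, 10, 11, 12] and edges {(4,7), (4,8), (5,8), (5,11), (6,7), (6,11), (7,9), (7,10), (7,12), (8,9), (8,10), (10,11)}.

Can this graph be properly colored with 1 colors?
No, G is not 1-colorable

Edge (8,9) forces its endpoints to differ, so 1 color is not enough.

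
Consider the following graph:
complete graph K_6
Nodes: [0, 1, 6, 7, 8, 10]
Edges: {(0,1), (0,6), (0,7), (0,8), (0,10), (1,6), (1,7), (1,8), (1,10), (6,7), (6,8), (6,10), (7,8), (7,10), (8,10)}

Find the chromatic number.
χ(G) = 6

Clique number ω(G) = 6 (lower bound: χ ≥ ω).
The clique on [0, 1, 6, 7, 8, 10] has size 6, forcing χ ≥ 6, and the coloring below uses 6 colors, so χ(G) = 6.
A valid 6-coloring: color 1: [7]; color 2: [8]; color 3: [6]; color 4: [1]; color 5: [10]; color 6: [0].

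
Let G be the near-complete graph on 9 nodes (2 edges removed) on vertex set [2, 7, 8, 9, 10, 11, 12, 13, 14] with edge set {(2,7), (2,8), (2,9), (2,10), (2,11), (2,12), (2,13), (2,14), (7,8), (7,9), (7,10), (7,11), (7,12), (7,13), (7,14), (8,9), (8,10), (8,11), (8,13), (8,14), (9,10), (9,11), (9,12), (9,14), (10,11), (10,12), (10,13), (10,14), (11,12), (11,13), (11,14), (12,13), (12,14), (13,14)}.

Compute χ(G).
χ(G) = 7

Clique number ω(G) = 7 (lower bound: χ ≥ ω).
The clique on [2, 7, 8, 9, 10, 11, 14] has size 7, forcing χ ≥ 7, and the coloring below uses 7 colors, so χ(G) = 7.
A valid 7-coloring: color 1: [11]; color 2: [2]; color 3: [10]; color 4: [7]; color 5: [14]; color 6: [8, 12]; color 7: [9, 13].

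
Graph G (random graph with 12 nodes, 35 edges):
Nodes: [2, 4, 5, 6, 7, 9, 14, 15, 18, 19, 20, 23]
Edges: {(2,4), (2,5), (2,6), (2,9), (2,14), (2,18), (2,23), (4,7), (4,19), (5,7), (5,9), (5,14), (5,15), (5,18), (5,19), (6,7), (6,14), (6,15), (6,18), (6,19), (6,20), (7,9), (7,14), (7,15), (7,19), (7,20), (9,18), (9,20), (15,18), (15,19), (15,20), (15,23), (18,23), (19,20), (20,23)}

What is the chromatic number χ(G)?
Clique number ω(G) = 5 (lower bound: χ ≥ ω).
The clique on [6, 7, 15, 19, 20] has size 5, forcing χ ≥ 5, and the coloring below uses 5 colors, so χ(G) = 5.
A valid 5-coloring: color 1: [2, 7]; color 2: [4, 9, 14, 15]; color 3: [5, 6, 23]; color 4: [18, 19]; color 5: [20].

χ(G) = 5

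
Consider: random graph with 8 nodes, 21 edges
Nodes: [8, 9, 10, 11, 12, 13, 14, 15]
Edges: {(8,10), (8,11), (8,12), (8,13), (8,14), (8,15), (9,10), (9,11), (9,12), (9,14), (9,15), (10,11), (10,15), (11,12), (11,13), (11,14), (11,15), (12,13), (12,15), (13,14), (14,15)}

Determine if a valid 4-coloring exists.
A valid 4-coloring: color 1: [11]; color 2: [8, 9]; color 3: [13, 15]; color 4: [10, 12, 14].
(χ(G) = 4 ≤ 4.)

Yes, G is 4-colorable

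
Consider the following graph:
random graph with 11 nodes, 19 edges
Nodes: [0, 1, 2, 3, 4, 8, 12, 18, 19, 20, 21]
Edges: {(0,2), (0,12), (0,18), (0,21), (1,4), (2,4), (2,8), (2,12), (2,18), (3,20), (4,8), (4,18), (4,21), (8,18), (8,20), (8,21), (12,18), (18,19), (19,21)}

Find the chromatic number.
Clique number ω(G) = 4 (lower bound: χ ≥ ω).
The clique on [0, 2, 12, 18] has size 4, forcing χ ≥ 4, and the coloring below uses 4 colors, so χ(G) = 4.
A valid 4-coloring: color 1: [1, 18, 20, 21]; color 2: [3, 8, 12, 19]; color 3: [0, 4]; color 4: [2].

χ(G) = 4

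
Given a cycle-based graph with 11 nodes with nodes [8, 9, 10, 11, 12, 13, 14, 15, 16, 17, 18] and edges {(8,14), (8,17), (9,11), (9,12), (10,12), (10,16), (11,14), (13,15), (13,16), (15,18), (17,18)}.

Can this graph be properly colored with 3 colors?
Yes, G is 3-colorable

A valid 3-coloring: color 1: [8, 10, 11, 13, 18]; color 2: [12, 14, 15, 16, 17]; color 3: [9].
(χ(G) = 3 ≤ 3.)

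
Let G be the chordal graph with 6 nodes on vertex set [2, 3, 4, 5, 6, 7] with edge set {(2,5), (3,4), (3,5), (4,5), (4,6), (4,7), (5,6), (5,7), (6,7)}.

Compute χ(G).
χ(G) = 4

Clique number ω(G) = 4 (lower bound: χ ≥ ω).
The clique on [4, 5, 6, 7] has size 4, forcing χ ≥ 4, and the coloring below uses 4 colors, so χ(G) = 4.
A valid 4-coloring: color 1: [5]; color 2: [2, 4]; color 3: [3, 7]; color 4: [6].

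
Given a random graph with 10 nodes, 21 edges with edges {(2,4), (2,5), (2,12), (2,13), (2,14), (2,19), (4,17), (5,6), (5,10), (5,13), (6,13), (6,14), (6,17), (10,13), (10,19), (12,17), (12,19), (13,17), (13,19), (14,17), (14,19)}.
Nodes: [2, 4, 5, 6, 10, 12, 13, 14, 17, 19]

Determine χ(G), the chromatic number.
Clique number ω(G) = 3 (lower bound: χ ≥ ω).
The clique on [6, 13, 17] has size 3, forcing χ ≥ 3, and the coloring below uses 3 colors, so χ(G) = 3.
A valid 3-coloring: color 1: [2, 6, 10]; color 2: [4, 12, 13, 14]; color 3: [5, 17, 19].

χ(G) = 3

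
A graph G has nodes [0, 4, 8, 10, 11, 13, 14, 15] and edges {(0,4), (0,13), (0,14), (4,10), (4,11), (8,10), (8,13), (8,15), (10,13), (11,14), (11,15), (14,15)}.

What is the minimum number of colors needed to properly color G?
χ(G) = 3

Clique number ω(G) = 3 (lower bound: χ ≥ ω).
The clique on [8, 10, 13] has size 3, forcing χ ≥ 3, and the coloring below uses 3 colors, so χ(G) = 3.
A valid 3-coloring: color 1: [4, 13, 15]; color 2: [8, 14]; color 3: [0, 10, 11].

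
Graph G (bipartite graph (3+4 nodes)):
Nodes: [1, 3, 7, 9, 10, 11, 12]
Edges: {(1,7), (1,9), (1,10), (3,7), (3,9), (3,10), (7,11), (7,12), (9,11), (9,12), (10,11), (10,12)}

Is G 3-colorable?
Yes, G is 3-colorable

A valid 3-coloring: color 1: [7, 9, 10]; color 2: [1, 3, 11, 12].
(χ(G) = 2 ≤ 3.)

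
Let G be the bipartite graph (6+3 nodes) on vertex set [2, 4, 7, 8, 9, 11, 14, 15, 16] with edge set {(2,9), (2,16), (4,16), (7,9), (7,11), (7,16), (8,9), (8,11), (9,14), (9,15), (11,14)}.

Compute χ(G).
Clique number ω(G) = 2 (lower bound: χ ≥ ω).
The graph is bipartite (no odd cycle), so 2 colors suffice: χ(G) = 2.
A valid 2-coloring: color 1: [9, 11, 16]; color 2: [2, 4, 7, 8, 14, 15].

χ(G) = 2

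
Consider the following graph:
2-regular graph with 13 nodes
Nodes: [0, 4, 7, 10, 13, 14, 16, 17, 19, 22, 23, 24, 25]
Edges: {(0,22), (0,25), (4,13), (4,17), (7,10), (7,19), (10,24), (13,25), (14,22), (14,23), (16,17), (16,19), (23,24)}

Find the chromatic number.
χ(G) = 3

Clique number ω(G) = 2 (lower bound: χ ≥ ω).
Odd cycle [16, 17, 4, 13, 25, 0, 22, 14, 23, 24, 10, 7, 19] needs 3 colors (χ ≥ 3).
The coloring below uses 3 colors, so χ(G) = 3.
A valid 3-coloring: color 1: [0, 7, 13, 14, 16, 24]; color 2: [4, 10, 19, 22, 23, 25]; color 3: [17].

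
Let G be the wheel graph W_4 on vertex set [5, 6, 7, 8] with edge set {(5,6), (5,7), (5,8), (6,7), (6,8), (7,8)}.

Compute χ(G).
Clique number ω(G) = 4 (lower bound: χ ≥ ω).
The clique on [5, 6, 7, 8] has size 4, forcing χ ≥ 4, and the coloring below uses 4 colors, so χ(G) = 4.
A valid 4-coloring: color 1: [8]; color 2: [7]; color 3: [6]; color 4: [5].

χ(G) = 4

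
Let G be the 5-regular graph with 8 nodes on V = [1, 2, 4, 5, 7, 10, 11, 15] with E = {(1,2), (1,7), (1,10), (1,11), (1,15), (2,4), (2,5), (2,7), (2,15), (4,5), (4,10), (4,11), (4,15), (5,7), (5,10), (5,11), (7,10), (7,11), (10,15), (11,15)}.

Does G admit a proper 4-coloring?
A valid 4-coloring: color 1: [2, 10, 11]; color 2: [5, 15]; color 3: [4, 7]; color 4: [1].
(χ(G) = 4 ≤ 4.)

Yes, G is 4-colorable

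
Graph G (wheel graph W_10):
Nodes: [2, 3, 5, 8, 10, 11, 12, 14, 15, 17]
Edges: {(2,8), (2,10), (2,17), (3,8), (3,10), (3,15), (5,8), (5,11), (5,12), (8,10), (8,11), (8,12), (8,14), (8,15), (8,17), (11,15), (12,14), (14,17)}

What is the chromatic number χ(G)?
Clique number ω(G) = 3 (lower bound: χ ≥ ω).
Odd cycle [12, 5, 11, 15, 3, 10, 2, 17, 14] needs 3 colors (χ ≥ 3).
Vertex 8 is adjacent to every vertex of [2, 3, 5, 10, 11, 12, 14, 15, 17], which already need 3 colors among themselves, so 8 needs a new color (χ ≥ 4).
The coloring below uses 4 colors, so χ(G) = 4.
A valid 4-coloring: color 1: [8]; color 2: [3, 11, 12, 17]; color 3: [5, 10, 14, 15]; color 4: [2].

χ(G) = 4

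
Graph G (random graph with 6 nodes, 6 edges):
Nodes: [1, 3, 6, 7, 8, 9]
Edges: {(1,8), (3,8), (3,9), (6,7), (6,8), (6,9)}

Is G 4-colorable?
A valid 4-coloring: color 1: [7, 8, 9]; color 2: [1, 3, 6].
(χ(G) = 2 ≤ 4.)

Yes, G is 4-colorable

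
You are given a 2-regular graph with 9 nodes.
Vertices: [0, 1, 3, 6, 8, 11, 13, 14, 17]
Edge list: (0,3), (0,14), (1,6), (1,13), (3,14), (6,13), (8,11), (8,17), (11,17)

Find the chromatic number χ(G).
Clique number ω(G) = 3 (lower bound: χ ≥ ω).
The clique on [0, 3, 14] has size 3, forcing χ ≥ 3, and the coloring below uses 3 colors, so χ(G) = 3.
A valid 3-coloring: color 1: [1, 8, 14]; color 2: [3, 11, 13]; color 3: [0, 6, 17].

χ(G) = 3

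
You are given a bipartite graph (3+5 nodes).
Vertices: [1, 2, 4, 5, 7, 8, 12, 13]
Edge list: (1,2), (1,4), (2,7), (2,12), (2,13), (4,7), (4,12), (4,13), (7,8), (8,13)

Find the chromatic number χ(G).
Clique number ω(G) = 2 (lower bound: χ ≥ ω).
The graph is bipartite (no odd cycle), so 2 colors suffice: χ(G) = 2.
A valid 2-coloring: color 1: [2, 4, 5, 8]; color 2: [1, 7, 12, 13].

χ(G) = 2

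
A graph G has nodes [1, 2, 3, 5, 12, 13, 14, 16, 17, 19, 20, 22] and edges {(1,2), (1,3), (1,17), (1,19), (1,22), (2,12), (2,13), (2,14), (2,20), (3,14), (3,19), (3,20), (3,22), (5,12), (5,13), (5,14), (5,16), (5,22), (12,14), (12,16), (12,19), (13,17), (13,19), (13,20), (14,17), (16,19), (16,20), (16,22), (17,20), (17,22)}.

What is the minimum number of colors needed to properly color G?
Clique number ω(G) = 3 (lower bound: χ ≥ ω).
Suppose a proper 3-coloring c exists. The clique [1, 3, 19] takes 3 distinct colors; by symmetry let c(1) = 1, c(3) = 2, c(19) = 3.
- Vertex 22: neighbors [1, 3] already have colors [1, 2] ⇒ c(22) = 3.
- Vertex 17: neighbors [1, 22] already have colors [1, 3] ⇒ c(17) = 2.
- Vertex 13: neighbors [17, 19] already have colors [2, 3] ⇒ c(13) = 1.
- Vertex 5: neighbors [13, 22] already have colors [1, 3] ⇒ c(5) = 2.
- Vertex 12: neighbors [5, 19] already have colors [2, 3] ⇒ c(12) = 1.
- Vertex 16: neighbors [12, 5, 19] already have colors [1, 2, 3] — all 3 colors blocked. Contradiction.
The forced assignments end in a contradiction, so G has no proper 3-coloring (χ ≥ 4).
The coloring below uses 4 colors, so χ(G) = 4.
A valid 4-coloring: color 1: [1, 12, 20]; color 2: [2, 3, 5, 17]; color 3: [13, 14, 16]; color 4: [19, 22].

χ(G) = 4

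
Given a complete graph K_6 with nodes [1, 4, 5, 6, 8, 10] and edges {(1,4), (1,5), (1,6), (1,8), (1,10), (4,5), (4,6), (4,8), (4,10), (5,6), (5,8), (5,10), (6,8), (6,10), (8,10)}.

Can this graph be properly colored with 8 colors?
A valid 8-coloring: color 1: [10]; color 2: [4]; color 3: [5]; color 4: [8]; color 5: [1]; color 6: [6].
(χ(G) = 6 ≤ 8.)

Yes, G is 8-colorable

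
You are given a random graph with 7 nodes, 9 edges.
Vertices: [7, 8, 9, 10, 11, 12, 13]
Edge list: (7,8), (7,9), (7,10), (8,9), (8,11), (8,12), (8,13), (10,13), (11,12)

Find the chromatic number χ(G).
Clique number ω(G) = 3 (lower bound: χ ≥ ω).
The clique on [8, 11, 12] has size 3, forcing χ ≥ 3, and the coloring below uses 3 colors, so χ(G) = 3.
A valid 3-coloring: color 1: [8, 10]; color 2: [7, 11, 13]; color 3: [9, 12].

χ(G) = 3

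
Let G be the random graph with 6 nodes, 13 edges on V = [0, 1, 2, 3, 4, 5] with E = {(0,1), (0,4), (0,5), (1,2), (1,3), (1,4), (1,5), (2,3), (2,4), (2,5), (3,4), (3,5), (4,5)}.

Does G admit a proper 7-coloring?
A valid 7-coloring: color 1: [1]; color 2: [4]; color 3: [5]; color 4: [0, 3]; color 5: [2].
(χ(G) = 5 ≤ 7.)

Yes, G is 7-colorable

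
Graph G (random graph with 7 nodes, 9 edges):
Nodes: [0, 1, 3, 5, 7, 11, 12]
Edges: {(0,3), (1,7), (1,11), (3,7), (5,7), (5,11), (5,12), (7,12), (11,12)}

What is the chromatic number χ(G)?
χ(G) = 3

Clique number ω(G) = 3 (lower bound: χ ≥ ω).
The clique on [5, 11, 12] has size 3, forcing χ ≥ 3, and the coloring below uses 3 colors, so χ(G) = 3.
A valid 3-coloring: color 1: [0, 7, 11]; color 2: [1, 3, 5]; color 3: [12].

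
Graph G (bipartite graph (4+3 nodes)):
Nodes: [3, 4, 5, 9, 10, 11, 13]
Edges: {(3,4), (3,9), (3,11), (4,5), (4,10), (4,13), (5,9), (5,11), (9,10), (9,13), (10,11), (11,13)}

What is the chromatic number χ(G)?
Clique number ω(G) = 2 (lower bound: χ ≥ ω).
The graph is bipartite (no odd cycle), so 2 colors suffice: χ(G) = 2.
A valid 2-coloring: color 1: [4, 9, 11]; color 2: [3, 5, 10, 13].

χ(G) = 2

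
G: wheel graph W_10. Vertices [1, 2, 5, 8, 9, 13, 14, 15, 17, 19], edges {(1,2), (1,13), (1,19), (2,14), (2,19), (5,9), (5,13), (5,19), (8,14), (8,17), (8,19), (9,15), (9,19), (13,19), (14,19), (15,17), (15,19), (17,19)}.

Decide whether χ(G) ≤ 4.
Yes, G is 4-colorable

A valid 4-coloring: color 1: [19]; color 2: [1, 9, 14, 17]; color 3: [2, 5, 8, 15]; color 4: [13].
(χ(G) = 4 ≤ 4.)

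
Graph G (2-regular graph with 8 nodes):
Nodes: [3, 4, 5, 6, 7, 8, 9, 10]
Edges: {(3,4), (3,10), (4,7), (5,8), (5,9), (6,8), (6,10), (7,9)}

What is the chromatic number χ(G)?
χ(G) = 2

Clique number ω(G) = 2 (lower bound: χ ≥ ω).
The graph is bipartite (no odd cycle), so 2 colors suffice: χ(G) = 2.
A valid 2-coloring: color 1: [4, 8, 9, 10]; color 2: [3, 5, 6, 7].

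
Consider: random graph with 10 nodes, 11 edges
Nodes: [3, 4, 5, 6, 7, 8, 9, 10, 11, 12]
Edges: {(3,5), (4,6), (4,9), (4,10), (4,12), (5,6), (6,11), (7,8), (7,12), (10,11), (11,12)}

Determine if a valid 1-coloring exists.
No, G is not 1-colorable

Edge (3,5) forces its endpoints to differ, so 1 color is not enough.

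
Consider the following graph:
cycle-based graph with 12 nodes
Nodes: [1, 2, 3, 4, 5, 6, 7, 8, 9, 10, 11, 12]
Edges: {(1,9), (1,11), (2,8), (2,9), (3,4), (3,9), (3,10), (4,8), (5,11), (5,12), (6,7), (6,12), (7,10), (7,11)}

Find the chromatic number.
χ(G) = 3

Clique number ω(G) = 2 (lower bound: χ ≥ ω).
Odd cycle [5, 12, 6, 7, 11] needs 3 colors (χ ≥ 3).
The coloring below uses 3 colors, so χ(G) = 3.
A valid 3-coloring: color 1: [1, 3, 5, 7, 8]; color 2: [4, 9, 10, 11, 12]; color 3: [2, 6].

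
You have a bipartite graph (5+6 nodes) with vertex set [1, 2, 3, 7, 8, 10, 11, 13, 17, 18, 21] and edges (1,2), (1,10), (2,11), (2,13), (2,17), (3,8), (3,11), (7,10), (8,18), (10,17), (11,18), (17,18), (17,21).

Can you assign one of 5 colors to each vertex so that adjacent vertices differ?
Yes, G is 5-colorable

A valid 5-coloring: color 1: [2, 3, 10, 18, 21]; color 2: [1, 7, 8, 11, 13, 17].
(χ(G) = 2 ≤ 5.)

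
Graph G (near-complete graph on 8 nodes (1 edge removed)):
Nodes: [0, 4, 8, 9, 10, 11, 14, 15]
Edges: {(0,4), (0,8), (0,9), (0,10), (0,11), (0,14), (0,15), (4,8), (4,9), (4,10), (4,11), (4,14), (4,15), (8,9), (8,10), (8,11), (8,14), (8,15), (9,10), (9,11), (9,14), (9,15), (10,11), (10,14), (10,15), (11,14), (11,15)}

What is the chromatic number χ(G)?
Clique number ω(G) = 7 (lower bound: χ ≥ ω).
The clique on [0, 4, 8, 9, 10, 11, 14] has size 7, forcing χ ≥ 7, and the coloring below uses 7 colors, so χ(G) = 7.
A valid 7-coloring: color 1: [0]; color 2: [4]; color 3: [9]; color 4: [8]; color 5: [11]; color 6: [10]; color 7: [14, 15].

χ(G) = 7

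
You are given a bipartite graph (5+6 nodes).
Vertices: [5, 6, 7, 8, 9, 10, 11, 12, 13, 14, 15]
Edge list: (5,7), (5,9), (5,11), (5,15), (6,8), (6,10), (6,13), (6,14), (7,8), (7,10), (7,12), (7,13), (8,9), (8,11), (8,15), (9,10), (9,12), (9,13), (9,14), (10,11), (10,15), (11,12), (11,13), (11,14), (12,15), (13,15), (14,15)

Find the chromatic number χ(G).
χ(G) = 2

Clique number ω(G) = 2 (lower bound: χ ≥ ω).
The graph is bipartite (no odd cycle), so 2 colors suffice: χ(G) = 2.
A valid 2-coloring: color 1: [6, 7, 9, 11, 15]; color 2: [5, 8, 10, 12, 13, 14].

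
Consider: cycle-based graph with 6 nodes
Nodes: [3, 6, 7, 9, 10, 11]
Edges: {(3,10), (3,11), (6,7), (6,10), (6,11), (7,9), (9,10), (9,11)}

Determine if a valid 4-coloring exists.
Yes, G is 4-colorable

A valid 4-coloring: color 1: [7, 10, 11]; color 2: [3, 6, 9].
(χ(G) = 2 ≤ 4.)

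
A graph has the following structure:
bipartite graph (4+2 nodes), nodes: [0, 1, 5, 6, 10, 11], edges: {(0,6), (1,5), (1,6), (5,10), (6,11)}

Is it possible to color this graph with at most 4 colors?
Yes, G is 4-colorable

A valid 4-coloring: color 1: [5, 6]; color 2: [0, 1, 10, 11].
(χ(G) = 2 ≤ 4.)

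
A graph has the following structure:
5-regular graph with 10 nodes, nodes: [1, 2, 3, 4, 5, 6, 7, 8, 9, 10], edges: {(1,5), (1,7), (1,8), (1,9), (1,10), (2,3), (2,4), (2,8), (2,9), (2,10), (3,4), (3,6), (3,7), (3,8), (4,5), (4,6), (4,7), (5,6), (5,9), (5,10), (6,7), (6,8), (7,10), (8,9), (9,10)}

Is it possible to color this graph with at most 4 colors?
Yes, G is 4-colorable

A valid 4-coloring: color 1: [4, 8, 10]; color 2: [6, 9]; color 3: [1, 3]; color 4: [2, 5, 7].
(χ(G) = 4 ≤ 4.)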